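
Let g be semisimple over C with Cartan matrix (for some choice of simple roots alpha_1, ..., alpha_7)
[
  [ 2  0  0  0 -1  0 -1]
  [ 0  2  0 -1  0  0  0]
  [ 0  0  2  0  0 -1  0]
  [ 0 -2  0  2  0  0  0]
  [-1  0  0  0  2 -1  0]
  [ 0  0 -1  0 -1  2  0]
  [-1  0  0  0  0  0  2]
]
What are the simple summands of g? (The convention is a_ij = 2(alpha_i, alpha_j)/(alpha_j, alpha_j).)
A_5 + B_2

The diagram associated to this matrix has two connected components: the simple roots {alpha_1, alpha_3, alpha_5, alpha_6, alpha_7} form a chain of 5 nodes with single edges (A_5), and {alpha_2, alpha_4} form a chain of 2 nodes with a double edge at one end; the terminal node there is the unique short simple root (B_2). A semisimple Lie algebra decomposes uniquely as the direct sum of simple ideals, one per connected component of its Dynkin diagram, so g ≅ A_5 ⊕ B_2 (dimension 35 + 10 = 45).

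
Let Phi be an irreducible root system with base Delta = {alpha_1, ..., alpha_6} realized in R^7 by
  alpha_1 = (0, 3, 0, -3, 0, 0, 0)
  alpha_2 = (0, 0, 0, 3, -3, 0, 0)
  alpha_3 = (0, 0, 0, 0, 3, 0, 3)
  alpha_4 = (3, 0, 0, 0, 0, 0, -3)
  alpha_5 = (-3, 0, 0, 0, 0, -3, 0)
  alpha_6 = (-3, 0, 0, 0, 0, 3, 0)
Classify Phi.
Compute the Cartan integers a_ij = 2(alpha_i, alpha_j)/(alpha_j, alpha_j); the resulting 6x6 Cartan matrix is
[[2, -1, 0, 0, 0, 0], [-1, 2, -1, 0, 0, 0], [0, -1, 2, -1, 0, 0], [0, 0, -1, 2, -1, -1], [0, 0, 0, -1, 2, 0], [0, 0, 0, -1, 0, 2]].
All simple roots have the same length, so the diagram is simply laced. The associated Dynkin diagram is a chain of 4 nodes with a fork of two nodes at one end (D_6), so the type is D_6 (the algebra so(12)).

type D_6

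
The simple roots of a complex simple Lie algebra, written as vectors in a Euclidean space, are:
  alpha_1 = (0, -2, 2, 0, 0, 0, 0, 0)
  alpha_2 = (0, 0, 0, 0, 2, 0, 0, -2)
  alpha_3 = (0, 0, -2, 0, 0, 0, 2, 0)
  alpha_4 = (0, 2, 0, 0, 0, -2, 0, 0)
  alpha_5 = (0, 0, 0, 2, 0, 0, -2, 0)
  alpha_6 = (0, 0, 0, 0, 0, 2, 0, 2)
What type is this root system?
A_6 (sl(7))

Compute the Cartan integers a_ij = 2(alpha_i, alpha_j)/(alpha_j, alpha_j); the resulting 6x6 Cartan matrix is
[[2, 0, -1, -1, 0, 0], [0, 2, 0, 0, 0, -1], [-1, 0, 2, 0, -1, 0], [-1, 0, 0, 2, 0, -1], [0, 0, -1, 0, 2, 0], [0, -1, 0, -1, 0, 2]].
All simple roots have the same length, so the diagram is simply laced. The associated Dynkin diagram is a chain of 6 nodes with single edges (A_6), so the type is A_6 (the algebra sl(7)).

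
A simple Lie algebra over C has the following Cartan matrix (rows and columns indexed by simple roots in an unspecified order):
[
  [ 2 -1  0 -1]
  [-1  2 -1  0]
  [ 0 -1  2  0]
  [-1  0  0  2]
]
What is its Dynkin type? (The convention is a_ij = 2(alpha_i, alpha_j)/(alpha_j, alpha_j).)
A_4

The matrix has rank 4 with 2's on the diagonal. Reading the off-diagonal entries as Dynkin edges (a single edge where a_ij = a_ji = -1; a double or triple edge where a_ij * a_ji = 2 or 3), the diagram is a chain of 4 nodes with single edges (A_4). One simple-root ordering that puts it in standard form is (alpha_3, alpha_2, alpha_1, alpha_4). So the algebra is type A_4, i.e. sl(5).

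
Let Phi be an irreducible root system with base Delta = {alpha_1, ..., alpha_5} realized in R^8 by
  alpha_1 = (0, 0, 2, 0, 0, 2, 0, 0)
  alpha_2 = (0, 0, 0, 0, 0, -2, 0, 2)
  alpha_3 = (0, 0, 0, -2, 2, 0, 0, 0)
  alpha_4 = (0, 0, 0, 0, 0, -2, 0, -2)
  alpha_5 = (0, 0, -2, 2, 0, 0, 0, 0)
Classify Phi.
D5

Compute the Cartan integers a_ij = 2(alpha_i, alpha_j)/(alpha_j, alpha_j); the resulting 5x5 Cartan matrix is
[[2, -1, 0, -1, -1], [-1, 2, 0, 0, 0], [0, 0, 2, 0, -1], [-1, 0, 0, 2, 0], [-1, 0, -1, 0, 2]].
All simple roots have the same length, so the diagram is simply laced. The associated Dynkin diagram is a chain of 3 nodes with a fork of two nodes at one end (D_5), so the type is D_5 (the algebra so(10)).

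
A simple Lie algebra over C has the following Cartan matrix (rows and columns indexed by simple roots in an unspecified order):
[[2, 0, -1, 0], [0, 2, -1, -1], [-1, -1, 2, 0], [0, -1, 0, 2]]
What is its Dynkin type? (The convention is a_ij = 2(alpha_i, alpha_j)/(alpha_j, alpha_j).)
The matrix has rank 4 with 2's on the diagonal. Reading the off-diagonal entries as Dynkin edges (a single edge where a_ij = a_ji = -1; a double or triple edge where a_ij * a_ji = 2 or 3), the diagram is a chain of 4 nodes with single edges (A_4). One simple-root ordering that puts it in standard form is (alpha_4, alpha_2, alpha_3, alpha_1). So the algebra is type A_4, i.e. sl(5).

A_4 (sl(5))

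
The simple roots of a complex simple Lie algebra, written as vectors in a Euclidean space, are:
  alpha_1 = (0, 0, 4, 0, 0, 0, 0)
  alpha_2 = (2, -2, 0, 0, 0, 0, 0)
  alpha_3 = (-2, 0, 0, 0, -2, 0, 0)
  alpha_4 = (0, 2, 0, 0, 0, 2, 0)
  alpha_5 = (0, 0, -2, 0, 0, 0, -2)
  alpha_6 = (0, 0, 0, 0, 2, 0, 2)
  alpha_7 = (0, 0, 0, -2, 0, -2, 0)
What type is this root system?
Compute the Cartan integers a_ij = 2(alpha_i, alpha_j)/(alpha_j, alpha_j); the resulting 7x7 Cartan matrix is
[[2, 0, 0, 0, -2, 0, 0], [0, 2, -1, -1, 0, 0, 0], [0, -1, 2, 0, 0, -1, 0], [0, -1, 0, 2, 0, 0, -1], [-1, 0, 0, 0, 2, -1, 0], [0, 0, -1, 0, -1, 2, 0], [0, 0, 0, -1, 0, 0, 2]].
The roots have two lengths (squared-length ratio 2:1); the short ones are alpha_{2,3,4,5,6,7}. The associated Dynkin diagram is a chain of 7 nodes with a double edge at one end; the terminal node there is the unique long simple root (C_7), so the type is C_7 (the algebra sp(14)).

C_7 (sp(14))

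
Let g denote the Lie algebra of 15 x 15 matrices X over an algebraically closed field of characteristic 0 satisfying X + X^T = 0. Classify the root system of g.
type B_7

This is so(15) with 15 odd, which has dimension 15(15-1)/2 = 105 and rank (15-1)/2 = 7. In the classification of classical Lie algebras, the orthogonal algebra so(2n+1) in an odd number of variables has type B_n; here n = 7, so the Dynkin diagram is a chain of 7 nodes with a double edge at one end; the terminal node there is the unique short simple root (B_7). Hence the type is B_7.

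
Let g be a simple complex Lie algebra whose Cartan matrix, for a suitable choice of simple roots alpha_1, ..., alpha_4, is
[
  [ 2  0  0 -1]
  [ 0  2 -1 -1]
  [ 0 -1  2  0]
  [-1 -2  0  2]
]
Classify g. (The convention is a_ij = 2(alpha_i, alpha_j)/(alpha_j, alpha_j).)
F_4

The matrix has rank 4 with 2's on the diagonal. Reading the off-diagonal entries as Dynkin edges (a single edge where a_ij = a_ji = -1; a double or triple edge where a_ij * a_ji = 2 or 3), the diagram is a chain of 4 nodes with a double edge between the middle two (F_4). One simple-root ordering that puts it in standard form is (alpha_1, alpha_4, alpha_2, alpha_3). So the algebra is type F_4.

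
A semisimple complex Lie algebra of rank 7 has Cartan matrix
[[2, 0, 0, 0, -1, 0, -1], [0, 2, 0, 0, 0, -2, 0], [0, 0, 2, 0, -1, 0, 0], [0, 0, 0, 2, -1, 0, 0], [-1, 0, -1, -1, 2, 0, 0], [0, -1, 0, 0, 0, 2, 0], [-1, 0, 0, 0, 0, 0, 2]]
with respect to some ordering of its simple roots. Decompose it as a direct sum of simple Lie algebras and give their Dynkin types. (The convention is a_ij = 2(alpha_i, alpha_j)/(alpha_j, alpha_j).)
The diagram associated to this matrix has two connected components: the simple roots {alpha_2, alpha_6} form a chain of 2 nodes with a double edge at one end; the terminal node there is the unique short simple root (B_2), and {alpha_1, alpha_3, alpha_4, alpha_5, alpha_7} form a chain of 3 nodes with a fork of two nodes at one end (D_5). A semisimple Lie algebra decomposes uniquely as the direct sum of simple ideals, one per connected component of its Dynkin diagram, so g ≅ B_2 ⊕ D_5 (dimension 10 + 45 = 55).

B_2 + D_5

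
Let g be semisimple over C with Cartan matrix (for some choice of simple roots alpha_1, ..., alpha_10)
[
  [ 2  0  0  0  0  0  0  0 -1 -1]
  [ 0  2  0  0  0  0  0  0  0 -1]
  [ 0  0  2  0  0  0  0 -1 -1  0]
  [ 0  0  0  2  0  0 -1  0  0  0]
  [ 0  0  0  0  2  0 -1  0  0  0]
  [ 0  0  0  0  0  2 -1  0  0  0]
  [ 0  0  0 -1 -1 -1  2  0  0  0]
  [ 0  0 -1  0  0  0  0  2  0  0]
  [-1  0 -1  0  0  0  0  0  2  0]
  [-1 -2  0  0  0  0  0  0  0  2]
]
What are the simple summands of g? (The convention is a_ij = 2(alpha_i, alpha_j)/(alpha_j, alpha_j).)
B_6 (so(13)) + D_4 (so(8))

The diagram associated to this matrix has two connected components: the simple roots {alpha_1, alpha_2, alpha_3, alpha_8, alpha_9, alpha_10} form a chain of 6 nodes with a double edge at one end; the terminal node there is the unique short simple root (B_6), and {alpha_4, alpha_5, alpha_6, alpha_7} form a chain of 2 nodes with a fork of two nodes at one end (D_4). A semisimple Lie algebra decomposes uniquely as the direct sum of simple ideals, one per connected component of its Dynkin diagram, so g ≅ B_6 ⊕ D_4 (dimension 78 + 28 = 106).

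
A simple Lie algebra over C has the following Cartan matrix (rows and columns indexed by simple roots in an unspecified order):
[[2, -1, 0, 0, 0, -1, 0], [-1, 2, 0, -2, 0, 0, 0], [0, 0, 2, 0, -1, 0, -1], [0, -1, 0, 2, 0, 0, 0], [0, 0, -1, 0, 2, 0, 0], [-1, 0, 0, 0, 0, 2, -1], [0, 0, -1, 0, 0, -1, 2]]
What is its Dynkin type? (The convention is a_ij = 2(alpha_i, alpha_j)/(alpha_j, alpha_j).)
B_7

The matrix has rank 7 with 2's on the diagonal. Reading the off-diagonal entries as Dynkin edges (a single edge where a_ij = a_ji = -1; a double or triple edge where a_ij * a_ji = 2 or 3), the diagram is a chain of 7 nodes with a double edge at one end; the terminal node there is the unique short simple root (B_7). One simple-root ordering that puts it in standard form is (alpha_5, alpha_3, alpha_7, alpha_6, alpha_1, alpha_2, alpha_4). So the algebra is type B_7, i.e. so(15).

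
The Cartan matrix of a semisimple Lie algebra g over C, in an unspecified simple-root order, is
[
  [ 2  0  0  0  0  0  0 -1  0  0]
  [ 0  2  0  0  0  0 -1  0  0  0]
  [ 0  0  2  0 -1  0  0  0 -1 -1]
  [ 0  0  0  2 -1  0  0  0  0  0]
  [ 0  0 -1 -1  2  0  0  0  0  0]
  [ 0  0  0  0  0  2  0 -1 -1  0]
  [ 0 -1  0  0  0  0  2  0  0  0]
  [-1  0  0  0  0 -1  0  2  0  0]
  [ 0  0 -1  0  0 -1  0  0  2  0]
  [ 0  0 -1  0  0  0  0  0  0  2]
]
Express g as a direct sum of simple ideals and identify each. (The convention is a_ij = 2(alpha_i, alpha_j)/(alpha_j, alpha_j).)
The diagram associated to this matrix has two connected components: the simple roots {alpha_2, alpha_7} form a chain of 2 nodes with single edges (A_2), and {alpha_1, alpha_3, alpha_4, alpha_5, alpha_6, alpha_8, alpha_9, alpha_10} form a chain of 7 nodes with one extra node attached to the third node from one end (E_8). A semisimple Lie algebra decomposes uniquely as the direct sum of simple ideals, one per connected component of its Dynkin diagram, so g ≅ A_2 ⊕ E_8 (dimension 8 + 248 = 256).

A_2 (sl(3)) + E_8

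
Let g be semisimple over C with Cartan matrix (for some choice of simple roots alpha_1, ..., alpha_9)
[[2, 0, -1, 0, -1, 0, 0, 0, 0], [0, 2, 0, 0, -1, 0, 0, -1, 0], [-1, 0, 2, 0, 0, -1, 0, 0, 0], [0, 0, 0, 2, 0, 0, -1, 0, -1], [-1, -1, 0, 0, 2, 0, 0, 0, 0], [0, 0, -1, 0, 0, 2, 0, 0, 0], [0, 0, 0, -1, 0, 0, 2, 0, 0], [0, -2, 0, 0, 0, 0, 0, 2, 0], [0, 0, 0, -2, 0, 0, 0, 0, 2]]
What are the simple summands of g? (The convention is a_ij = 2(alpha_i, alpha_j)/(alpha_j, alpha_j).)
The diagram associated to this matrix has two connected components: the simple roots {alpha_4, alpha_7, alpha_9} form a chain of 3 nodes with a double edge at one end; the terminal node there is the unique long simple root (C_3), and {alpha_1, alpha_2, alpha_3, alpha_5, alpha_6, alpha_8} form a chain of 6 nodes with a double edge at one end; the terminal node there is the unique long simple root (C_6). A semisimple Lie algebra decomposes uniquely as the direct sum of simple ideals, one per connected component of its Dynkin diagram, so g ≅ C_3 ⊕ C_6 (dimension 21 + 78 = 99).

type C_3 + type C_6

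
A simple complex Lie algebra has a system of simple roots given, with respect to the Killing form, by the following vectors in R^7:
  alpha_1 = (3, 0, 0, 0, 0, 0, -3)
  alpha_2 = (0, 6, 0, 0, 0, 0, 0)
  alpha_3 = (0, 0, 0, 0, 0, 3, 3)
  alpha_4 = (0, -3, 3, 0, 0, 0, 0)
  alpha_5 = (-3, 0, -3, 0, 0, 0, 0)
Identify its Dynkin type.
C_5

Compute the Cartan integers a_ij = 2(alpha_i, alpha_j)/(alpha_j, alpha_j); the resulting 5x5 Cartan matrix is
[[2, 0, -1, 0, -1], [0, 2, 0, -2, 0], [-1, 0, 2, 0, 0], [0, -1, 0, 2, -1], [-1, 0, 0, -1, 2]].
The roots have two lengths (squared-length ratio 2:1); the short ones are alpha_{1,3,4,5}. The associated Dynkin diagram is a chain of 5 nodes with a double edge at one end; the terminal node there is the unique long simple root (C_5), so the type is C_5 (the algebra sp(10)).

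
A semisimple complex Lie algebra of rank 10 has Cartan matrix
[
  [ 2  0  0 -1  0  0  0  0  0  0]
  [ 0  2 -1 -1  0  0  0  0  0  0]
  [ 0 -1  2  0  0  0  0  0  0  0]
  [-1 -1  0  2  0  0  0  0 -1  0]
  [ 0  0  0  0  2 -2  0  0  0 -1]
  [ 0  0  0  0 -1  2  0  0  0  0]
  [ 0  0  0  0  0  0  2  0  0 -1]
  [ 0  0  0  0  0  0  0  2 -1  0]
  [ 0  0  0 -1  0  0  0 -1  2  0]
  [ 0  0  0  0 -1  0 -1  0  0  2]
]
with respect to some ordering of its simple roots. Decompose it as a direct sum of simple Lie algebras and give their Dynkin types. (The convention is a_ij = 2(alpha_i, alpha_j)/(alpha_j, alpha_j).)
The diagram associated to this matrix has two connected components: the simple roots {alpha_5, alpha_6, alpha_7, alpha_10} form a chain of 4 nodes with a double edge at one end; the terminal node there is the unique short simple root (B_4), and {alpha_1, alpha_2, alpha_3, alpha_4, alpha_8, alpha_9} form a chain of 5 nodes with one extra node attached to the third node from one end (E_6). A semisimple Lie algebra decomposes uniquely as the direct sum of simple ideals, one per connected component of its Dynkin diagram, so g ≅ B_4 ⊕ E_6 (dimension 36 + 78 = 114).

B4 ⊕ E6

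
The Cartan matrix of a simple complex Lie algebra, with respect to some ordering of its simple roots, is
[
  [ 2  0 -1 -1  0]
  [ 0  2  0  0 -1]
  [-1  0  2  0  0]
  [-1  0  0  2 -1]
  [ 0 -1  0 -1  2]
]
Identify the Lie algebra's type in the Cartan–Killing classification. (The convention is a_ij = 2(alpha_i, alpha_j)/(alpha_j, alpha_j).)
The matrix has rank 5 with 2's on the diagonal. Reading the off-diagonal entries as Dynkin edges (a single edge where a_ij = a_ji = -1; a double or triple edge where a_ij * a_ji = 2 or 3), the diagram is a chain of 5 nodes with single edges (A_5). One simple-root ordering that puts it in standard form is (alpha_3, alpha_1, alpha_4, alpha_5, alpha_2). So the algebra is type A_5, i.e. sl(6).

A5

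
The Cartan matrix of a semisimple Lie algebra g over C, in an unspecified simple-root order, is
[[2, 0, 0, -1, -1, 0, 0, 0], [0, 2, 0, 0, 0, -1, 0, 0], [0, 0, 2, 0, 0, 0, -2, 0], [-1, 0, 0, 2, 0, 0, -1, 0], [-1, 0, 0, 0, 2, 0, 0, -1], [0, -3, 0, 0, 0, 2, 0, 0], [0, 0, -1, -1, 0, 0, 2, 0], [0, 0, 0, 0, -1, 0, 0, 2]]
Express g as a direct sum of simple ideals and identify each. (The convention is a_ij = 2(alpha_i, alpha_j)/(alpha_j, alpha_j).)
C_6 ⊕ G_2

The diagram associated to this matrix has two connected components: the simple roots {alpha_1, alpha_3, alpha_4, alpha_5, alpha_7, alpha_8} form a chain of 6 nodes with a double edge at one end; the terminal node there is the unique long simple root (C_6), and {alpha_2, alpha_6} form two nodes joined by a triple edge (G_2). A semisimple Lie algebra decomposes uniquely as the direct sum of simple ideals, one per connected component of its Dynkin diagram, so g ≅ C_6 ⊕ G_2 (dimension 78 + 14 = 92).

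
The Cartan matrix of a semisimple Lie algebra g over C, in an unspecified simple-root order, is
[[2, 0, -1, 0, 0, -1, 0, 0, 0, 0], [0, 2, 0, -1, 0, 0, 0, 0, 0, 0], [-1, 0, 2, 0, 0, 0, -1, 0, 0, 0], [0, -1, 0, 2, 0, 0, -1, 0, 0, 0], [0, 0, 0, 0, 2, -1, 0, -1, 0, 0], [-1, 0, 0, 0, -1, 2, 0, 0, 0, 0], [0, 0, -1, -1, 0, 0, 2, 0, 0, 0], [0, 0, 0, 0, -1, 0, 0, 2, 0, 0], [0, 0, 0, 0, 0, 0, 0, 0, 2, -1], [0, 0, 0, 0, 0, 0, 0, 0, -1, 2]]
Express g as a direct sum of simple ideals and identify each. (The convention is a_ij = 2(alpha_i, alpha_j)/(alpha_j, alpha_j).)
A_2 (sl(3)) ⊕ A_8 (sl(9))

The diagram associated to this matrix has two connected components: the simple roots {alpha_9, alpha_10} form a chain of 2 nodes with single edges (A_2), and {alpha_1, alpha_2, alpha_3, alpha_4, alpha_5, alpha_6, alpha_7, alpha_8} form a chain of 8 nodes with single edges (A_8). A semisimple Lie algebra decomposes uniquely as the direct sum of simple ideals, one per connected component of its Dynkin diagram, so g ≅ A_2 ⊕ A_8 (dimension 8 + 80 = 88).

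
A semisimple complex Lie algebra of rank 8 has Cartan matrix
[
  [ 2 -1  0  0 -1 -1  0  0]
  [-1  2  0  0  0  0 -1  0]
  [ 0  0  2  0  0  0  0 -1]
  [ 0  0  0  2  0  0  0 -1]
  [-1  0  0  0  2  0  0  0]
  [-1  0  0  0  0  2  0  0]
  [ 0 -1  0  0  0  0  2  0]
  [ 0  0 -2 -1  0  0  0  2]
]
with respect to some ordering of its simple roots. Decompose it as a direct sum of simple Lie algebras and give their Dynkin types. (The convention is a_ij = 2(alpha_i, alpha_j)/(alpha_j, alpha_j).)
B_3 ⊕ D_5

The diagram associated to this matrix has two connected components: the simple roots {alpha_3, alpha_4, alpha_8} form a chain of 3 nodes with a double edge at one end; the terminal node there is the unique short simple root (B_3), and {alpha_1, alpha_2, alpha_5, alpha_6, alpha_7} form a chain of 3 nodes with a fork of two nodes at one end (D_5). A semisimple Lie algebra decomposes uniquely as the direct sum of simple ideals, one per connected component of its Dynkin diagram, so g ≅ B_3 ⊕ D_5 (dimension 21 + 45 = 66).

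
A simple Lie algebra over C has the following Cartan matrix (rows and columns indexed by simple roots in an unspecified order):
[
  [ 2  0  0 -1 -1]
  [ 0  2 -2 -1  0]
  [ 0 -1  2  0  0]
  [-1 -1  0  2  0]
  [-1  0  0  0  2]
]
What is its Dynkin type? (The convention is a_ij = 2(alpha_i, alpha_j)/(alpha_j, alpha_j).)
The matrix has rank 5 with 2's on the diagonal. Reading the off-diagonal entries as Dynkin edges (a single edge where a_ij = a_ji = -1; a double or triple edge where a_ij * a_ji = 2 or 3), the diagram is a chain of 5 nodes with a double edge at one end; the terminal node there is the unique short simple root (B_5). One simple-root ordering that puts it in standard form is (alpha_5, alpha_1, alpha_4, alpha_2, alpha_3). So the algebra is type B_5, i.e. so(11).

type B_5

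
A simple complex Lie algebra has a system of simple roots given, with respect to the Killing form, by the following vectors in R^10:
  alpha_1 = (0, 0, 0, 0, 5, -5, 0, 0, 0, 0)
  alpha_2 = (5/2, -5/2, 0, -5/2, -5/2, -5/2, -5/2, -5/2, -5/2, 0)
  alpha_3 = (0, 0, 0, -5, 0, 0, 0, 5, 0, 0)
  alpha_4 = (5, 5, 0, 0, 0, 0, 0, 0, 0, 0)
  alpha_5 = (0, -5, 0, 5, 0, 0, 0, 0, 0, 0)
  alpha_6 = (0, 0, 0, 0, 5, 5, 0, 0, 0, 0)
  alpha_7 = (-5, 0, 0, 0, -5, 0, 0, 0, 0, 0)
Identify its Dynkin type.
E7

Compute the Cartan integers a_ij = 2(alpha_i, alpha_j)/(alpha_j, alpha_j); the resulting 7x7 Cartan matrix is
[[2, 0, 0, 0, 0, 0, -1], [0, 2, 0, 0, 0, -1, 0], [0, 0, 2, 0, -1, 0, 0], [0, 0, 0, 2, -1, 0, -1], [0, 0, -1, -1, 2, 0, 0], [0, -1, 0, 0, 0, 2, -1], [-1, 0, 0, -1, 0, -1, 2]].
All simple roots have the same length, so the diagram is simply laced. The associated Dynkin diagram is a chain of 6 nodes with one extra node attached to the third node from one end (E_7), so the type is E_7.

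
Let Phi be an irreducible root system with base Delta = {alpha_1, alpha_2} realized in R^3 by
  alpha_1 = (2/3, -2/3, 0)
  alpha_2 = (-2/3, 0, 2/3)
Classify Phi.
A_2 (sl(3))

Compute the Cartan integers a_ij = 2(alpha_i, alpha_j)/(alpha_j, alpha_j); the resulting 2x2 Cartan matrix is
[[2, -1], [-1, 2]].
All simple roots have the same length, so the diagram is simply laced. The associated Dynkin diagram is a chain of 2 nodes with single edges (A_2), so the type is A_2 (the algebra sl(3)).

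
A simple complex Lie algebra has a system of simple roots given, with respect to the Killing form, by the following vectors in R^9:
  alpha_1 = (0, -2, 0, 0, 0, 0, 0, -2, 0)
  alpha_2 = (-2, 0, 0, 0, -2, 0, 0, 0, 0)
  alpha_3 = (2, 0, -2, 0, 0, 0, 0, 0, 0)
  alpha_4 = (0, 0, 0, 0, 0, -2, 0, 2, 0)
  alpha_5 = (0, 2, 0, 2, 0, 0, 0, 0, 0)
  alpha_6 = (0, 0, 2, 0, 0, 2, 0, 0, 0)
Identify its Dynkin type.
type A_6

Compute the Cartan integers a_ij = 2(alpha_i, alpha_j)/(alpha_j, alpha_j); the resulting 6x6 Cartan matrix is
[[2, 0, 0, -1, -1, 0], [0, 2, -1, 0, 0, 0], [0, -1, 2, 0, 0, -1], [-1, 0, 0, 2, 0, -1], [-1, 0, 0, 0, 2, 0], [0, 0, -1, -1, 0, 2]].
All simple roots have the same length, so the diagram is simply laced. The associated Dynkin diagram is a chain of 6 nodes with single edges (A_6), so the type is A_6 (the algebra sl(7)).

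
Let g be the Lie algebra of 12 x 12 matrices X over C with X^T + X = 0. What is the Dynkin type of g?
This is so(12) with 12 even, which has dimension 12(12-1)/2 = 66 and rank 12/2 = 6. In the classification of classical Lie algebras, the orthogonal algebra so(2n) in an even number of variables has type D_n; here n = 6, so the Dynkin diagram is a chain of 4 nodes with a fork of two nodes at one end (D_6). Hence the type is D_6.

D_6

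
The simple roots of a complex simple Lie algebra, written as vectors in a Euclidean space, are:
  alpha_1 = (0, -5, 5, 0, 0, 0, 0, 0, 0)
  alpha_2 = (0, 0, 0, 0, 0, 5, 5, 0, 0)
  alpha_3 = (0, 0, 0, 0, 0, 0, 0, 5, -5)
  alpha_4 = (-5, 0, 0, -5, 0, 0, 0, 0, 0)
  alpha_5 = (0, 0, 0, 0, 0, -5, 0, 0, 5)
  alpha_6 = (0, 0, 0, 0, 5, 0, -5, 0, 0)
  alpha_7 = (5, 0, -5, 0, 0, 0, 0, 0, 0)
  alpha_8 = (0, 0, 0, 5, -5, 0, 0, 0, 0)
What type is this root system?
Compute the Cartan integers a_ij = 2(alpha_i, alpha_j)/(alpha_j, alpha_j); the resulting 8x8 Cartan matrix is
[[2, 0, 0, 0, 0, 0, -1, 0], [0, 2, 0, 0, -1, -1, 0, 0], [0, 0, 2, 0, -1, 0, 0, 0], [0, 0, 0, 2, 0, 0, -1, -1], [0, -1, -1, 0, 2, 0, 0, 0], [0, -1, 0, 0, 0, 2, 0, -1], [-1, 0, 0, -1, 0, 0, 2, 0], [0, 0, 0, -1, 0, -1, 0, 2]].
All simple roots have the same length, so the diagram is simply laced. The associated Dynkin diagram is a chain of 8 nodes with single edges (A_8), so the type is A_8 (the algebra sl(9)).

A8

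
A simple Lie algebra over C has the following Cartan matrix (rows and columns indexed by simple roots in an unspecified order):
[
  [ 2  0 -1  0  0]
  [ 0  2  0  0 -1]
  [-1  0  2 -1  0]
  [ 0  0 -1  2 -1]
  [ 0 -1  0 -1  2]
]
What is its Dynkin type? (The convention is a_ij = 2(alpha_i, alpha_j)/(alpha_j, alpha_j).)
A_5

The matrix has rank 5 with 2's on the diagonal. Reading the off-diagonal entries as Dynkin edges (a single edge where a_ij = a_ji = -1; a double or triple edge where a_ij * a_ji = 2 or 3), the diagram is a chain of 5 nodes with single edges (A_5). One simple-root ordering that puts it in standard form is (alpha_1, alpha_3, alpha_4, alpha_5, alpha_2). So the algebra is type A_5, i.e. sl(6).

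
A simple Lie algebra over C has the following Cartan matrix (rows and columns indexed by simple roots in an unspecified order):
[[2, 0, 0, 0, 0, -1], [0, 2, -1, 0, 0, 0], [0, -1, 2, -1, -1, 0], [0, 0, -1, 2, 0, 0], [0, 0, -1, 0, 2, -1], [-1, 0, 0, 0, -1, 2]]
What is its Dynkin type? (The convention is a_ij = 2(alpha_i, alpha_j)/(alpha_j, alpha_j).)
The matrix has rank 6 with 2's on the diagonal. Reading the off-diagonal entries as Dynkin edges (a single edge where a_ij = a_ji = -1; a double or triple edge where a_ij * a_ji = 2 or 3), the diagram is a chain of 4 nodes with a fork of two nodes at one end (D_6). One simple-root ordering that puts it in standard form is (alpha_1, alpha_6, alpha_5, alpha_3, alpha_4, alpha_2). So the algebra is type D_6, i.e. so(12).

D6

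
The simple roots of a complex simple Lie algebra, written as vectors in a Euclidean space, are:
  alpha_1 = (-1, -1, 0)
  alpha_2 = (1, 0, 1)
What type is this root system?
A2

Compute the Cartan integers a_ij = 2(alpha_i, alpha_j)/(alpha_j, alpha_j); the resulting 2x2 Cartan matrix is
[[2, -1], [-1, 2]].
All simple roots have the same length, so the diagram is simply laced. The associated Dynkin diagram is a chain of 2 nodes with single edges (A_2), so the type is A_2 (the algebra sl(3)).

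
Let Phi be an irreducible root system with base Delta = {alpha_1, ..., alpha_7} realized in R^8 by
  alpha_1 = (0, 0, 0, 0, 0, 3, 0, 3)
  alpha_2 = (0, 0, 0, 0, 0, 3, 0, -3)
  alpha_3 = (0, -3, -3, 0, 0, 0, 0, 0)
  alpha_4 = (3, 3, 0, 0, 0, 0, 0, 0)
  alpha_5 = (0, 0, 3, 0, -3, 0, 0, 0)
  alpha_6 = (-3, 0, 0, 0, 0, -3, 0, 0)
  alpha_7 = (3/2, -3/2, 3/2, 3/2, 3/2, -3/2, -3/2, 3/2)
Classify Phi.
E7

Compute the Cartan integers a_ij = 2(alpha_i, alpha_j)/(alpha_j, alpha_j); the resulting 7x7 Cartan matrix is
[[2, 0, 0, 0, 0, -1, 0], [0, 2, 0, 0, 0, -1, -1], [0, 0, 2, -1, -1, 0, 0], [0, 0, -1, 2, 0, -1, 0], [0, 0, -1, 0, 2, 0, 0], [-1, -1, 0, -1, 0, 2, 0], [0, -1, 0, 0, 0, 0, 2]].
All simple roots have the same length, so the diagram is simply laced. The associated Dynkin diagram is a chain of 6 nodes with one extra node attached to the third node from one end (E_7), so the type is E_7.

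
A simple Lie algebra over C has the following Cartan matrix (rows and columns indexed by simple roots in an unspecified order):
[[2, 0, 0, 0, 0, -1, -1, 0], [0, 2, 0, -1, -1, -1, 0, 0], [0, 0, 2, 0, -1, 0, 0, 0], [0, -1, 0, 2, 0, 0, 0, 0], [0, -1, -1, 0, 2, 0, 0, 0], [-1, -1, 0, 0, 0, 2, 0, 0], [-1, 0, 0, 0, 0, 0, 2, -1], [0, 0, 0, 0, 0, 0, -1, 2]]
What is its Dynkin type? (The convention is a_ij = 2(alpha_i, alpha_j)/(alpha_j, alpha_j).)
E8

The matrix has rank 8 with 2's on the diagonal. Reading the off-diagonal entries as Dynkin edges (a single edge where a_ij = a_ji = -1; a double or triple edge where a_ij * a_ji = 2 or 3), the diagram is a chain of 7 nodes with one extra node attached to the third node from one end (E_8). One simple-root ordering that puts it in standard form is (alpha_3, alpha_4, alpha_5, alpha_2, alpha_6, alpha_1, alpha_7, alpha_8). So the algebra is type E_8.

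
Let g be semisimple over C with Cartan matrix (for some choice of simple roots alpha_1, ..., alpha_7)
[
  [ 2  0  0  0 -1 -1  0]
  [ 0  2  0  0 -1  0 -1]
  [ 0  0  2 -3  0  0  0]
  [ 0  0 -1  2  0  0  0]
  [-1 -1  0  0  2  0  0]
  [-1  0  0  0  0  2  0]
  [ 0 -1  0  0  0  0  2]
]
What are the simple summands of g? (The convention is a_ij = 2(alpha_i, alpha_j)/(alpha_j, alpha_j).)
A_5 (sl(6)) ⊕ G_2

The diagram associated to this matrix has two connected components: the simple roots {alpha_1, alpha_2, alpha_5, alpha_6, alpha_7} form a chain of 5 nodes with single edges (A_5), and {alpha_3, alpha_4} form two nodes joined by a triple edge (G_2). A semisimple Lie algebra decomposes uniquely as the direct sum of simple ideals, one per connected component of its Dynkin diagram, so g ≅ A_5 ⊕ G_2 (dimension 35 + 14 = 49).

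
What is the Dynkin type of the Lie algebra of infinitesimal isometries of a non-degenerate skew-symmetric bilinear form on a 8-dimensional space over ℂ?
C_4

This is sp(8), which has dimension 8(8+1)/2 = 36 and rank 8/2 = 4. In the classification of classical Lie algebras, the symplectic algebra sp(2n) has type C_n; here n = 4, so the Dynkin diagram is a chain of 4 nodes with a double edge at one end; the terminal node there is the unique long simple root (C_4). Hence the type is C_4.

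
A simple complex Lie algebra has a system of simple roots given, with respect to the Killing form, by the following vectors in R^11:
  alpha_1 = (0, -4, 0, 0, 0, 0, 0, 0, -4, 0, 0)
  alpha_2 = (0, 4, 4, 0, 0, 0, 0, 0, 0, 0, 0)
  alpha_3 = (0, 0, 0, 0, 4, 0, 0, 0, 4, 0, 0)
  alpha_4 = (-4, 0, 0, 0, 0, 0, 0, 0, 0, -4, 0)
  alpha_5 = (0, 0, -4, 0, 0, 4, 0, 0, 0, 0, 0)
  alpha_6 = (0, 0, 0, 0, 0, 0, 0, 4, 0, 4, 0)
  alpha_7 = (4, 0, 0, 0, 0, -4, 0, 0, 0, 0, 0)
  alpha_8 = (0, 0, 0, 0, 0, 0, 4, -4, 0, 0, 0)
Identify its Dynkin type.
type A_8

Compute the Cartan integers a_ij = 2(alpha_i, alpha_j)/(alpha_j, alpha_j); the resulting 8x8 Cartan matrix is
[[2, -1, -1, 0, 0, 0, 0, 0], [-1, 2, 0, 0, -1, 0, 0, 0], [-1, 0, 2, 0, 0, 0, 0, 0], [0, 0, 0, 2, 0, -1, -1, 0], [0, -1, 0, 0, 2, 0, -1, 0], [0, 0, 0, -1, 0, 2, 0, -1], [0, 0, 0, -1, -1, 0, 2, 0], [0, 0, 0, 0, 0, -1, 0, 2]].
All simple roots have the same length, so the diagram is simply laced. The associated Dynkin diagram is a chain of 8 nodes with single edges (A_8), so the type is A_8 (the algebra sl(9)).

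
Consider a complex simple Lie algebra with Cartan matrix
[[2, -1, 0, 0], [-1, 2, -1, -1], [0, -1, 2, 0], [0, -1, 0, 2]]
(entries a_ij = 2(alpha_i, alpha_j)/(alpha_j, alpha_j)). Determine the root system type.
D_4

The matrix has rank 4 with 2's on the diagonal. Reading the off-diagonal entries as Dynkin edges (a single edge where a_ij = a_ji = -1; a double or triple edge where a_ij * a_ji = 2 or 3), the diagram is a chain of 2 nodes with a fork of two nodes at one end (D_4). One simple-root ordering that puts it in standard form is (alpha_1, alpha_2, alpha_4, alpha_3). So the algebra is type D_4, i.e. so(8).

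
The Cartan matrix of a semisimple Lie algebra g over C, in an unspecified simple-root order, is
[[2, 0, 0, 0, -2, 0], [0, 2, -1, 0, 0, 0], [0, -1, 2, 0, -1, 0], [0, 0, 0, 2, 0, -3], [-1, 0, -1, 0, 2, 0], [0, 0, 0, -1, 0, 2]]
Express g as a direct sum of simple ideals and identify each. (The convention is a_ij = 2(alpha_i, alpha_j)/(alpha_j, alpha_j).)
type C_4 + type G_2

The diagram associated to this matrix has two connected components: the simple roots {alpha_1, alpha_2, alpha_3, alpha_5} form a chain of 4 nodes with a double edge at one end; the terminal node there is the unique long simple root (C_4), and {alpha_4, alpha_6} form two nodes joined by a triple edge (G_2). A semisimple Lie algebra decomposes uniquely as the direct sum of simple ideals, one per connected component of its Dynkin diagram, so g ≅ C_4 ⊕ G_2 (dimension 36 + 14 = 50).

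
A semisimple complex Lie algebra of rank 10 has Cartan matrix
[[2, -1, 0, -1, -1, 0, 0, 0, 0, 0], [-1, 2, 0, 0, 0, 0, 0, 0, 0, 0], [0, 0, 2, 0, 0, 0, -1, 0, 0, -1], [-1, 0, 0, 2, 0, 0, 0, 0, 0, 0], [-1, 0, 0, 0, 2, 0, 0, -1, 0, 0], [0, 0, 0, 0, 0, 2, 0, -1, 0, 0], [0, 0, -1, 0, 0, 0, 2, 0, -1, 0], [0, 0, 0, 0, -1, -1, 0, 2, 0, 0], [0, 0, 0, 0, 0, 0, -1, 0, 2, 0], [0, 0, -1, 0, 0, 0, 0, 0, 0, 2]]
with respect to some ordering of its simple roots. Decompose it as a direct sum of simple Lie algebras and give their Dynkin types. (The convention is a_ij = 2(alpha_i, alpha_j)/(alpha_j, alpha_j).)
A_4 (sl(5)) ⊕ D_6 (so(12))

The diagram associated to this matrix has two connected components: the simple roots {alpha_3, alpha_7, alpha_9, alpha_10} form a chain of 4 nodes with single edges (A_4), and {alpha_1, alpha_2, alpha_4, alpha_5, alpha_6, alpha_8} form a chain of 4 nodes with a fork of two nodes at one end (D_6). A semisimple Lie algebra decomposes uniquely as the direct sum of simple ideals, one per connected component of its Dynkin diagram, so g ≅ A_4 ⊕ D_6 (dimension 24 + 66 = 90).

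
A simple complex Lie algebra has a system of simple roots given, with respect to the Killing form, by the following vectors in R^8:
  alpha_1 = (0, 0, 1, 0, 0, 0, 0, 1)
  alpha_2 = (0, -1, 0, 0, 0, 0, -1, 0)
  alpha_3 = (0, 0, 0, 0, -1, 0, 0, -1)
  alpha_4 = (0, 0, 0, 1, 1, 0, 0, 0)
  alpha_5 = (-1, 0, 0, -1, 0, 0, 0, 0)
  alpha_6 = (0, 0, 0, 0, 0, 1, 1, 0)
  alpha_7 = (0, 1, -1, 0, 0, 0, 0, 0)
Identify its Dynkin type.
Compute the Cartan integers a_ij = 2(alpha_i, alpha_j)/(alpha_j, alpha_j); the resulting 7x7 Cartan matrix is
[[2, 0, -1, 0, 0, 0, -1], [0, 2, 0, 0, 0, -1, -1], [-1, 0, 2, -1, 0, 0, 0], [0, 0, -1, 2, -1, 0, 0], [0, 0, 0, -1, 2, 0, 0], [0, -1, 0, 0, 0, 2, 0], [-1, -1, 0, 0, 0, 0, 2]].
All simple roots have the same length, so the diagram is simply laced. The associated Dynkin diagram is a chain of 7 nodes with single edges (A_7), so the type is A_7 (the algebra sl(8)).

A_7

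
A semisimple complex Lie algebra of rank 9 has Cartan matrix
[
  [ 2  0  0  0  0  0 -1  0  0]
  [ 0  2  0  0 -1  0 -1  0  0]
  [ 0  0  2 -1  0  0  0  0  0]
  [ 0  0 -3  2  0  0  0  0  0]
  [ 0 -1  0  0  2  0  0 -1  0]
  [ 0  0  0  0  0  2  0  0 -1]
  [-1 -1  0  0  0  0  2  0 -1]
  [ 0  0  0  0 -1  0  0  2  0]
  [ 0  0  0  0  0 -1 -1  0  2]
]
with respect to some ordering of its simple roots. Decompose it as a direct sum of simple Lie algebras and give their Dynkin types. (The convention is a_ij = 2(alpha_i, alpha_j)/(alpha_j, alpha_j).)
The diagram associated to this matrix has two connected components: the simple roots {alpha_1, alpha_2, alpha_5, alpha_6, alpha_7, alpha_8, alpha_9} form a chain of 6 nodes with one extra node attached to the third node from one end (E_7), and {alpha_3, alpha_4} form two nodes joined by a triple edge (G_2). A semisimple Lie algebra decomposes uniquely as the direct sum of simple ideals, one per connected component of its Dynkin diagram, so g ≅ E_7 ⊕ G_2 (dimension 133 + 14 = 147).

E7 + G2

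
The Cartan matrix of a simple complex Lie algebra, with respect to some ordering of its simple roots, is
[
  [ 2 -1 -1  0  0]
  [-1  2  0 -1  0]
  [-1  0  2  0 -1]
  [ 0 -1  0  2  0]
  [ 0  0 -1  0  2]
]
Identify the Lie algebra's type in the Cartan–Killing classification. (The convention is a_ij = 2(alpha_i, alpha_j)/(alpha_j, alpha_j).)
type A_5

The matrix has rank 5 with 2's on the diagonal. Reading the off-diagonal entries as Dynkin edges (a single edge where a_ij = a_ji = -1; a double or triple edge where a_ij * a_ji = 2 or 3), the diagram is a chain of 5 nodes with single edges (A_5). One simple-root ordering that puts it in standard form is (alpha_5, alpha_3, alpha_1, alpha_2, alpha_4). So the algebra is type A_5, i.e. sl(6).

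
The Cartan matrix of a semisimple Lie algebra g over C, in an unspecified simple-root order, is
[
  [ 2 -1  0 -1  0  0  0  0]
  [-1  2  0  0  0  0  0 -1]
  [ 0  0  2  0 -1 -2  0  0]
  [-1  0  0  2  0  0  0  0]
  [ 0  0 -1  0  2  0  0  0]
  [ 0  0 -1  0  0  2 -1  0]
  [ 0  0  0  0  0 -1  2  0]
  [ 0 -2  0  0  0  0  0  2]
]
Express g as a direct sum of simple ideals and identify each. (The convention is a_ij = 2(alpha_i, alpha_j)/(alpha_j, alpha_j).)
C4 ⊕ F4

The diagram associated to this matrix has two connected components: the simple roots {alpha_1, alpha_2, alpha_4, alpha_8} form a chain of 4 nodes with a double edge at one end; the terminal node there is the unique long simple root (C_4), and {alpha_3, alpha_5, alpha_6, alpha_7} form a chain of 4 nodes with a double edge between the middle two (F_4). A semisimple Lie algebra decomposes uniquely as the direct sum of simple ideals, one per connected component of its Dynkin diagram, so g ≅ C_4 ⊕ F_4 (dimension 36 + 52 = 88).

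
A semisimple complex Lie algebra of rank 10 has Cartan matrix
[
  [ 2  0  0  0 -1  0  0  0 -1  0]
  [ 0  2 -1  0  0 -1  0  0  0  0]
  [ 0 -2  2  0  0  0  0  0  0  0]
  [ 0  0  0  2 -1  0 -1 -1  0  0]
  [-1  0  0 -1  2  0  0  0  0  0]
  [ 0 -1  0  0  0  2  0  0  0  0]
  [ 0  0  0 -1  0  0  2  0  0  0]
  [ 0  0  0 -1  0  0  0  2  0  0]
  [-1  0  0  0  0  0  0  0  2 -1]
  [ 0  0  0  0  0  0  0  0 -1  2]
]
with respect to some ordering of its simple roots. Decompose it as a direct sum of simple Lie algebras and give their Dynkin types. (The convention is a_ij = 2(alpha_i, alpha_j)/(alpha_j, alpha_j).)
C_3 (sp(6)) + D_7 (so(14))

The diagram associated to this matrix has two connected components: the simple roots {alpha_2, alpha_3, alpha_6} form a chain of 3 nodes with a double edge at one end; the terminal node there is the unique long simple root (C_3), and {alpha_1, alpha_4, alpha_5, alpha_7, alpha_8, alpha_9, alpha_10} form a chain of 5 nodes with a fork of two nodes at one end (D_7). A semisimple Lie algebra decomposes uniquely as the direct sum of simple ideals, one per connected component of its Dynkin diagram, so g ≅ C_3 ⊕ D_7 (dimension 21 + 91 = 112).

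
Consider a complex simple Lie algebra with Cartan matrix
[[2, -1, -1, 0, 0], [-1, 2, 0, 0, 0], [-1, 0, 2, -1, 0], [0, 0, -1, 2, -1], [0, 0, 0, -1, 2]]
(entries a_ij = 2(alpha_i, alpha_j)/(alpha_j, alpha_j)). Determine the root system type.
The matrix has rank 5 with 2's on the diagonal. Reading the off-diagonal entries as Dynkin edges (a single edge where a_ij = a_ji = -1; a double or triple edge where a_ij * a_ji = 2 or 3), the diagram is a chain of 5 nodes with single edges (A_5). One simple-root ordering that puts it in standard form is (alpha_5, alpha_4, alpha_3, alpha_1, alpha_2). So the algebra is type A_5, i.e. sl(6).

A_5 (sl(6))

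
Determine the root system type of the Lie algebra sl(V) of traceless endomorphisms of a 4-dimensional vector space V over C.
A_3 (sl(4))

This is sl(4), which has dimension 4^2 - 1 = 15 and rank 4 - 1 = 3 (a Cartan subalgebra is the diagonal traceless matrices). In the classification of classical Lie algebras, the special linear algebra sl(n+1) has type A_n; here n = 3, so the Dynkin diagram is a chain of 3 nodes with single edges (A_3). Hence the type is A_3.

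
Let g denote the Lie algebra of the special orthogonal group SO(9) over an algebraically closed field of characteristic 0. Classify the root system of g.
This is so(9) with 9 odd, which has dimension 9(9-1)/2 = 36 and rank (9-1)/2 = 4. In the classification of classical Lie algebras, the orthogonal algebra so(2n+1) in an odd number of variables has type B_n; here n = 4, so the Dynkin diagram is a chain of 4 nodes with a double edge at one end; the terminal node there is the unique short simple root (B_4). Hence the type is B_4.

type B_4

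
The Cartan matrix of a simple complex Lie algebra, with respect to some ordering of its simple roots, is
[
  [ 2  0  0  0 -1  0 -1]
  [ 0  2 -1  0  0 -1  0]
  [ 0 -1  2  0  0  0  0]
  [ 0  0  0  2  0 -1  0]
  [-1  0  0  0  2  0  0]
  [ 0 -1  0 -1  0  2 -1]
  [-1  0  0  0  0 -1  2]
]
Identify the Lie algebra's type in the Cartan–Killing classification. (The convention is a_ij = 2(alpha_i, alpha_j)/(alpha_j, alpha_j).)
E_7

The matrix has rank 7 with 2's on the diagonal. Reading the off-diagonal entries as Dynkin edges (a single edge where a_ij = a_ji = -1; a double or triple edge where a_ij * a_ji = 2 or 3), the diagram is a chain of 6 nodes with one extra node attached to the third node from one end (E_7). One simple-root ordering that puts it in standard form is (alpha_3, alpha_4, alpha_2, alpha_6, alpha_7, alpha_1, alpha_5). So the algebra is type E_7.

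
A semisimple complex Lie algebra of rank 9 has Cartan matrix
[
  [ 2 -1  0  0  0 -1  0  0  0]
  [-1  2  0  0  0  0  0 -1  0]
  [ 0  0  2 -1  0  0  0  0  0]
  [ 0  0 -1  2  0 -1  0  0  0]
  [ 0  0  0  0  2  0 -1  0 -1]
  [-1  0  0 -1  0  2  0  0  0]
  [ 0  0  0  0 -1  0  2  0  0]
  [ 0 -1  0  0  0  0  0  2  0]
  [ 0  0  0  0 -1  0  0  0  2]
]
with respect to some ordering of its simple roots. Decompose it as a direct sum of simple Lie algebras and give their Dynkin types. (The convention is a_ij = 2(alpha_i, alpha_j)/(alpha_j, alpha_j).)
A3 ⊕ A6

The diagram associated to this matrix has two connected components: the simple roots {alpha_5, alpha_7, alpha_9} form a chain of 3 nodes with single edges (A_3), and {alpha_1, alpha_2, alpha_3, alpha_4, alpha_6, alpha_8} form a chain of 6 nodes with single edges (A_6). A semisimple Lie algebra decomposes uniquely as the direct sum of simple ideals, one per connected component of its Dynkin diagram, so g ≅ A_3 ⊕ A_6 (dimension 15 + 48 = 63).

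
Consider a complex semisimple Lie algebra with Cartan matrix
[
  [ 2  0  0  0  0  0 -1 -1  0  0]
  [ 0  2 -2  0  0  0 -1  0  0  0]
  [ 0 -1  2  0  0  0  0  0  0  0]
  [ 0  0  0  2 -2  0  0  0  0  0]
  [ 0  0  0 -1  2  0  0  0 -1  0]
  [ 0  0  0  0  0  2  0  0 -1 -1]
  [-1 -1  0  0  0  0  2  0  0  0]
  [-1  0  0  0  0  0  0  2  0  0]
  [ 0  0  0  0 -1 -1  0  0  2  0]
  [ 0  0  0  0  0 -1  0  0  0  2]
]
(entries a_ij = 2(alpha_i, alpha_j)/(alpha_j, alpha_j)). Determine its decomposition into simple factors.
B_5 + C_5

The diagram associated to this matrix has two connected components: the simple roots {alpha_1, alpha_2, alpha_3, alpha_7, alpha_8} form a chain of 5 nodes with a double edge at one end; the terminal node there is the unique short simple root (B_5), and {alpha_4, alpha_5, alpha_6, alpha_9, alpha_10} form a chain of 5 nodes with a double edge at one end; the terminal node there is the unique long simple root (C_5). A semisimple Lie algebra decomposes uniquely as the direct sum of simple ideals, one per connected component of its Dynkin diagram, so g ≅ B_5 ⊕ C_5 (dimension 55 + 55 = 110).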